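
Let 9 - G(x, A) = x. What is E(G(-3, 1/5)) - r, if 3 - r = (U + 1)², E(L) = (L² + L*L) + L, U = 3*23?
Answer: 5197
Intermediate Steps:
G(x, A) = 9 - x
U = 69
E(L) = L + 2*L² (E(L) = (L² + L²) + L = 2*L² + L = L + 2*L²)
r = -4897 (r = 3 - (69 + 1)² = 3 - 1*70² = 3 - 1*4900 = 3 - 4900 = -4897)
E(G(-3, 1/5)) - r = (9 - 1*(-3))*(1 + 2*(9 - 1*(-3))) - 1*(-4897) = (9 + 3)*(1 + 2*(9 + 3)) + 4897 = 12*(1 + 2*12) + 4897 = 12*(1 + 24) + 4897 = 12*25 + 4897 = 300 + 4897 = 5197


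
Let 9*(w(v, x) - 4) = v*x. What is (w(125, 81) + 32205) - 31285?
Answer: 2049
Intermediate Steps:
w(v, x) = 4 + v*x/9 (w(v, x) = 4 + (v*x)/9 = 4 + v*x/9)
(w(125, 81) + 32205) - 31285 = ((4 + (⅑)*125*81) + 32205) - 31285 = ((4 + 1125) + 32205) - 31285 = (1129 + 32205) - 31285 = 33334 - 31285 = 2049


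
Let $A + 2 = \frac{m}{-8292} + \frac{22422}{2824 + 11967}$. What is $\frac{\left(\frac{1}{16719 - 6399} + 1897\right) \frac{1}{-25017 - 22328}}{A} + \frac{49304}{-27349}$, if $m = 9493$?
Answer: $- \frac{395588738050672380871}{222469096356984628900} \approx -1.7782$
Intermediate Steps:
$A = - \frac{199781683}{122646972}$ ($A = -2 + \left(\frac{9493}{-8292} + \frac{22422}{2824 + 11967}\right) = -2 + \left(9493 \left(- \frac{1}{8292}\right) + \frac{22422}{14791}\right) = -2 + \left(- \frac{9493}{8292} + 22422 \cdot \frac{1}{14791}\right) = -2 + \left(- \frac{9493}{8292} + \frac{22422}{14791}\right) = -2 + \frac{45512261}{122646972} = - \frac{199781683}{122646972} \approx -1.6289$)
$\frac{\left(\frac{1}{16719 - 6399} + 1897\right) \frac{1}{-25017 - 22328}}{A} + \frac{49304}{-27349} = \frac{\left(\frac{1}{16719 - 6399} + 1897\right) \frac{1}{-25017 - 22328}}{- \frac{199781683}{122646972}} + \frac{49304}{-27349} = \frac{\frac{1}{10320} + 1897}{-47345} \left(- \frac{122646972}{199781683}\right) + 49304 \left(- \frac{1}{27349}\right) = \left(\frac{1}{10320} + 1897\right) \left(- \frac{1}{47345}\right) \left(- \frac{122646972}{199781683}\right) - \frac{49304}{27349} = \frac{19577041}{10320} \left(- \frac{1}{47345}\right) \left(- \frac{122646972}{199781683}\right) - \frac{49304}{27349} = \left(- \frac{19577041}{488600400}\right) \left(- \frac{122646972}{199781683}\right) - \frac{49304}{27349} = \frac{200088733280821}{8134450852206100} - \frac{49304}{27349} = - \frac{395588738050672380871}{222469096356984628900}$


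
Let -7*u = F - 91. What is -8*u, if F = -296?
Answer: -3096/7 ≈ -442.29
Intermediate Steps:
u = 387/7 (u = -(-296 - 91)/7 = -⅐*(-387) = 387/7 ≈ 55.286)
-8*u = -8*387/7 = -3096/7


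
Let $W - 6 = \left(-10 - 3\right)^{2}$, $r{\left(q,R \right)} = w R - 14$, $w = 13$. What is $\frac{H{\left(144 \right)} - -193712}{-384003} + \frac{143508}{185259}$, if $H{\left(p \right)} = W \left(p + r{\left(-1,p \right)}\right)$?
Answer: $- \frac{5076097726}{7904445753} \approx -0.64218$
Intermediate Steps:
$r{\left(q,R \right)} = -14 + 13 R$ ($r{\left(q,R \right)} = 13 R - 14 = -14 + 13 R$)
$W = 175$ ($W = 6 + \left(-10 - 3\right)^{2} = 6 + \left(-13\right)^{2} = 6 + 169 = 175$)
$H{\left(p \right)} = -2450 + 2450 p$ ($H{\left(p \right)} = 175 \left(p + \left(-14 + 13 p\right)\right) = 175 \left(-14 + 14 p\right) = -2450 + 2450 p$)
$\frac{H{\left(144 \right)} - -193712}{-384003} + \frac{143508}{185259} = \frac{\left(-2450 + 2450 \cdot 144\right) - -193712}{-384003} + \frac{143508}{185259} = \left(\left(-2450 + 352800\right) + 193712\right) \left(- \frac{1}{384003}\right) + 143508 \cdot \frac{1}{185259} = \left(350350 + 193712\right) \left(- \frac{1}{384003}\right) + \frac{47836}{61753} = 544062 \left(- \frac{1}{384003}\right) + \frac{47836}{61753} = - \frac{181354}{128001} + \frac{47836}{61753} = - \frac{5076097726}{7904445753}$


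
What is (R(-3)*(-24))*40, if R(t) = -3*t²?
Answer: 25920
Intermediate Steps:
(R(-3)*(-24))*40 = (-3*(-3)²*(-24))*40 = (-3*9*(-24))*40 = -27*(-24)*40 = 648*40 = 25920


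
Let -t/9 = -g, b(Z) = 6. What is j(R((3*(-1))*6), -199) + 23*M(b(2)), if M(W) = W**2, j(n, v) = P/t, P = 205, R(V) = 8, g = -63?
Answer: 469271/567 ≈ 827.64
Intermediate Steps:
t = -567 (t = -(-9)*(-63) = -9*63 = -567)
j(n, v) = -205/567 (j(n, v) = 205/(-567) = 205*(-1/567) = -205/567)
j(R((3*(-1))*6), -199) + 23*M(b(2)) = -205/567 + 23*6**2 = -205/567 + 23*36 = -205/567 + 828 = 469271/567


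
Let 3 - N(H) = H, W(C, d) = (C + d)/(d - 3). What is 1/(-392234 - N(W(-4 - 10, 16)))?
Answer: -13/5099079 ≈ -2.5495e-6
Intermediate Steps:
W(C, d) = (C + d)/(-3 + d)
N(H) = 3 - H
1/(-392234 - N(W(-4 - 10, 16))) = 1/(-392234 - (3 - ((-4 - 10) + 16)/(-3 + 16))) = 1/(-392234 - (3 - (-14 + 16)/13)) = 1/(-392234 - (3 - 2/13)) = 1/(-392234 - 1*37/13) = 1/(-392234 - 37/13) = 1/(-5099079/13) = -13/5099079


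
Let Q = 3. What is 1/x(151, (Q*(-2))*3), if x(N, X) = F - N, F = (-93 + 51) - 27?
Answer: -1/220 ≈ -0.0045455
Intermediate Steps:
F = -69 (F = -42 - 27 = -69)
x(N, X) = -69 - N
1/x(151, (Q*(-2))*3) = 1/(-69 - 1*151) = 1/(-69 - 151) = 1/(-220) = -1/220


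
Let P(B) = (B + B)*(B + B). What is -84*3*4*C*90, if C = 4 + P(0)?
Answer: -362880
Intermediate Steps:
P(B) = 4*B² (P(B) = (2*B)*(2*B) = 4*B²)
C = 4 (C = 4 + 4*0² = 4 + 4*0 = 4 + 0 = 4)
-84*3*4*C*90 = -84*3*4*4*90 = -1008*4*90 = -84*48*90 = -4032*90 = -362880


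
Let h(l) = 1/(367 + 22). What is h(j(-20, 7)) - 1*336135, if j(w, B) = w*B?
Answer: -130756514/389 ≈ -3.3614e+5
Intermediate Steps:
j(w, B) = B*w
h(l) = 1/389
h(j(-20, 7)) - 1*336135 = 1/389 - 1*336135 = 1/389 - 336135 = -130756514/389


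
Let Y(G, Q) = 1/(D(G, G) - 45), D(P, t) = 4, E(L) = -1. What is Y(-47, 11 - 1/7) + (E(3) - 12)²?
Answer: 6928/41 ≈ 168.98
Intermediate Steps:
Y(G, Q) = -1/41 (Y(G, Q) = 1/(4 - 45) = 1/(-41) = -1/41)
Y(-47, 11 - 1/7) + (E(3) - 12)² = -1/41 + (-1 - 12)² = -1/41 + (-13)² = -1/41 + 169 = 6928/41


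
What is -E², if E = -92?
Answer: -8464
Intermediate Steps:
-E² = -1*(-92)² = -1*8464 = -8464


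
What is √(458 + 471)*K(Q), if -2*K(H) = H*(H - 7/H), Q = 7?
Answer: -21*√929 ≈ -640.07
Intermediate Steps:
K(H) = -H*(H - 7/H)/2
√(458 + 471)*K(Q) = √(458 + 471)*(7/2 - ½*7²) = √929*(7/2 - ½*49) = √929*(7/2 - 49/2) = √929*(-21) = -21*√929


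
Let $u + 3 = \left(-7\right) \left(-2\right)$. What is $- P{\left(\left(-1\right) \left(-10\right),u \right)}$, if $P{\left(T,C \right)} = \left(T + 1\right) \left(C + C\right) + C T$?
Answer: $-352$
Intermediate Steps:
$u = 11$ ($u = -3 - -14 = -3 + 14 = 11$)
$P{\left(T,C \right)} = C T + 2 C \left(1 + T\right)$ ($P{\left(T,C \right)} = \left(1 + T\right) 2 C + C T = 2 C \left(1 + T\right) + C T = C T + 2 C \left(1 + T\right)$)
$- P{\left(\left(-1\right) \left(-10\right),u \right)} = - 11 \left(2 + 3 \left(\left(-1\right) \left(-10\right)\right)\right) = - 11 \left(2 + 3 \cdot 10\right) = - 11 \left(2 + 30\right) = - 11 \cdot 32 = \left(-1\right) 352 = -352$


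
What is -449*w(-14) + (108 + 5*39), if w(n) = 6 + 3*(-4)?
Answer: 2997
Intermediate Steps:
w(n) = -6 (w(n) = 6 - 12 = -6)
-449*w(-14) + (108 + 5*39) = -449*(-6) + (108 + 5*39) = 2694 + (108 + 195) = 2694 + 303 = 2997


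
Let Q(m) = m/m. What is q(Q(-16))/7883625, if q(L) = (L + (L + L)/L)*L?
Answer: 1/2627875 ≈ 3.8054e-7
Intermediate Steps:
Q(m) = 1
q(L) = L*(2 + L) (q(L) = (L + (2*L)/L)*L = (L + 2)*L = (2 + L)*L = L*(2 + L))
q(Q(-16))/7883625 = (1*(2 + 1))/7883625 = (1*3)*(1/7883625) = 3*(1/7883625) = 1/2627875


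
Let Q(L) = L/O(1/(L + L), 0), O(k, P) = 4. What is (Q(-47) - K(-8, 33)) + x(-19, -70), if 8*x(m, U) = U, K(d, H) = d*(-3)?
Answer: -89/2 ≈ -44.500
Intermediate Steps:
K(d, H) = -3*d
Q(L) = L/4
x(m, U) = U/8
(Q(-47) - K(-8, 33)) + x(-19, -70) = ((1/4)*(-47) - (-3)*(-8)) + (1/8)*(-70) = (-47/4 - 1*24) - 35/4 = (-47/4 - 24) - 35/4 = -143/4 - 35/4 = -89/2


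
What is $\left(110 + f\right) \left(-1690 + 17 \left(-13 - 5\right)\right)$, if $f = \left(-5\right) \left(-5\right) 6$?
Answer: $-518960$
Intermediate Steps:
$f = 150$ ($f = 25 \cdot 6 = 150$)
$\left(110 + f\right) \left(-1690 + 17 \left(-13 - 5\right)\right) = \left(110 + 150\right) \left(-1690 + 17 \left(-13 - 5\right)\right) = 260 \left(-1690 + 17 \left(-18\right)\right) = 260 \left(-1690 - 306\right) = 260 \left(-1996\right) = -518960$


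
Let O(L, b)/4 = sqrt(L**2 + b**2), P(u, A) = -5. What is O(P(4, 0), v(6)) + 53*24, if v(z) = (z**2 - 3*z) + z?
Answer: 1272 + 4*sqrt(601) ≈ 1370.1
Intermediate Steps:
v(z) = z**2 - 2*z
O(L, b) = 4*sqrt(L**2 + b**2)
O(P(4, 0), v(6)) + 53*24 = 4*sqrt((-5)**2 + (6*(-2 + 6))**2) + 53*24 = 4*sqrt(25 + (6*4)**2) + 1272 = 4*sqrt(25 + 24**2) + 1272 = 4*sqrt(25 + 576) + 1272 = 4*sqrt(601) + 1272 = 1272 + 4*sqrt(601)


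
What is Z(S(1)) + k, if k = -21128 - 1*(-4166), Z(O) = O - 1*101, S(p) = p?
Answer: -17062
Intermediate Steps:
Z(O) = -101 + O (Z(O) = O - 101 = -101 + O)
k = -16962 (k = -21128 + 4166 = -16962)
Z(S(1)) + k = (-101 + 1) - 16962 = -100 - 16962 = -17062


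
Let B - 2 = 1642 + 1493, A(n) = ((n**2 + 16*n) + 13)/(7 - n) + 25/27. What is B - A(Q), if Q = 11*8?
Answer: 29243/9 ≈ 3249.2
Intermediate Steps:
Q = 88
A(n) = 25/27 + (13 + n**2 + 16*n)/(7 - n) (A(n) = (13 + n**2 + 16*n)/(7 - n) + 25*(1/27) = (13 + n**2 + 16*n)/(7 - n) + 25/27 = 25/27 + (13 + n**2 + 16*n)/(7 - n))
B = 3137 (B = 2 + (1642 + 1493) = 2 + 3135 = 3137)
B - A(Q) = 3137 - (-526 - 407*88 - 27*88**2)/(27*(-7 + 88)) = 3137 - (-526 - 35816 - 27*7744)/(27*81) = 3137 - (-526 - 35816 - 209088)/(27*81) = 3137 - (-245430)/(27*81) = 3137 - 1*(-1010/9) = 3137 + 1010/9 = 29243/9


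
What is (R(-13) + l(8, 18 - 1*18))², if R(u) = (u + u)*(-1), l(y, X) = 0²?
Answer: 676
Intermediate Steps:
l(y, X) = 0
R(u) = -2*u (R(u) = (2*u)*(-1) = -2*u)
(R(-13) + l(8, 18 - 1*18))² = (-2*(-13) + 0)² = (26 + 0)² = 26² = 676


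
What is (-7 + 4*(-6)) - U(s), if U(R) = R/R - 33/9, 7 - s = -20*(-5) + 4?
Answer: -85/3 ≈ -28.333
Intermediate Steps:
s = -97 (s = 7 - (-20*(-5) + 4) = 7 - (-5*(-20) + 4) = 7 - (100 + 4) = 7 - 1*104 = 7 - 104 = -97)
U(R) = -8/3 (U(R) = 1 - 33*⅑ = 1 - 11/3 = -8/3)
(-7 + 4*(-6)) - U(s) = (-7 + 4*(-6)) - 1*(-8/3) = (-7 - 24) + 8/3 = -31 + 8/3 = -85/3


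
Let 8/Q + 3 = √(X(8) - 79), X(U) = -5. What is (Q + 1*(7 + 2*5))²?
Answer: 806291/2883 - 5536*I*√21/961 ≈ 279.67 - 26.399*I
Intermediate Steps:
Q = 8/(-3 + 2*I*√21) (Q = 8/(-3 + √(-5 - 79)) = 8/(-3 + √(-84)) = 8/(-3 + 2*I*√21) ≈ -0.25806 - 0.7884*I)
(Q + 1*(7 + 2*5))² = ((-8/31 - 16*I*√21/93) + 1*(7 + 2*5))² = ((-8/31 - 16*I*√21/93) + 1*(7 + 10))² = ((-8/31 - 16*I*√21/93) + 1*17)² = ((-8/31 - 16*I*√21/93) + 17)² = (519/31 - 16*I*√21/93)²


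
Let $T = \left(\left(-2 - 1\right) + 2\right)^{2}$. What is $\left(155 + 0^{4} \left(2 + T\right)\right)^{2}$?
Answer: $24025$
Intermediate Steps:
$T = 1$ ($T = \left(\left(-2 - 1\right) + 2\right)^{2} = \left(-3 + 2\right)^{2} = \left(-1\right)^{2} = 1$)
$\left(155 + 0^{4} \left(2 + T\right)\right)^{2} = \left(155 + 0^{4} \left(2 + 1\right)\right)^{2} = \left(155 + 0 \cdot 3\right)^{2} = \left(155 + 0\right)^{2} = 155^{2} = 24025$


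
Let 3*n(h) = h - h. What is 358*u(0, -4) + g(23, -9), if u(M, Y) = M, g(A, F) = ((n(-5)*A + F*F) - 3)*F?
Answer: -702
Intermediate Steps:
n(h) = 0 (n(h) = (h - h)/3 = (⅓)*0 = 0)
g(A, F) = F*(-3 + F²) (g(A, F) = ((0*A + F*F) - 3)*F = ((0 + F²) - 3)*F = (F² - 3)*F = (-3 + F²)*F = F*(-3 + F²))
358*u(0, -4) + g(23, -9) = 358*0 - 9*(-3 + (-9)²) = 0 - 9*(-3 + 81) = 0 - 9*78 = 0 - 702 = -702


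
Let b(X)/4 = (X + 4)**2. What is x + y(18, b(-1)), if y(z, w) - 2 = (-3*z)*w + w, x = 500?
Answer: -1406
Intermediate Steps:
b(X) = 4*(4 + X)**2 (b(X) = 4*(X + 4)**2 = 4*(4 + X)**2)
y(z, w) = 2 + w - 3*w*z (y(z, w) = 2 + ((-3*z)*w + w) = 2 + (-3*w*z + w) = 2 + (w - 3*w*z) = 2 + w - 3*w*z)
x + y(18, b(-1)) = 500 + (2 + 4*(4 - 1)**2 - 3*4*(4 - 1)**2*18) = 500 + (2 + 4*3**2 - 3*4*3**2*18) = 500 + (2 + 4*9 - 3*4*9*18) = 500 + (2 + 36 - 3*36*18) = 500 + (2 + 36 - 1944) = 500 - 1906 = -1406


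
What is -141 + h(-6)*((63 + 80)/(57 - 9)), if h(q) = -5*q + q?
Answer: -139/2 ≈ -69.500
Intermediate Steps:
h(q) = -4*q
-141 + h(-6)*((63 + 80)/(57 - 9)) = -141 + (-4*(-6))*((63 + 80)/(57 - 9)) = -141 + 24*(143/48) = -141 + 143/2 = -139/2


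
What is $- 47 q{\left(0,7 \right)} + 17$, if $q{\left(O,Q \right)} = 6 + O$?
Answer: $-265$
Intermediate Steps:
$- 47 q{\left(0,7 \right)} + 17 = - 47 \left(6 + 0\right) + 17 = \left(-47\right) 6 + 17 = -282 + 17 = -265$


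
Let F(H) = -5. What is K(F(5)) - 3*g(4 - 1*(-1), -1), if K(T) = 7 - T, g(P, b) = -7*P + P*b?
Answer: 132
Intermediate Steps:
K(F(5)) - 3*g(4 - 1*(-1), -1) = (7 - 1*(-5)) - 3*(4 - 1*(-1))*(-7 - 1) = (7 + 5) - 3*(4 + 1)*(-8) = 12 - 15*(-8) = 12 - 3*(-40) = 12 + 120 = 132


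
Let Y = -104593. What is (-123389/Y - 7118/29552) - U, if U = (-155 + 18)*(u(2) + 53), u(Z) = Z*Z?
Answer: 12069996255289/1545466168 ≈ 7809.9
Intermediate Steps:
u(Z) = Z²
U = -7809 (U = (-155 + 18)*(2² + 53) = -137*(4 + 53) = -137*57 = -7809)
(-123389/Y - 7118/29552) - U = (-123389/(-104593) - 7118/29552) - 1*(-7809) = (-123389*(-1/104593) - 7118*1/29552) + 7809 = (123389/104593 - 3559/14776) + 7809 = 1450949377/1545466168 + 7809 = 12069996255289/1545466168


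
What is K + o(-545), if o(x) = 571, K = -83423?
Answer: -82852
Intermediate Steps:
K + o(-545) = -83423 + 571 = -82852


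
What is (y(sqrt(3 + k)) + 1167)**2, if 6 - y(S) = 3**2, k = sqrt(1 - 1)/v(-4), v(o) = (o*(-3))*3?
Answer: 1354896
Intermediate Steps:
v(o) = -9*o (v(o) = -3*o*3 = -9*o)
k = 0 (k = sqrt(1 - 1)/((-9*(-4))) = sqrt(0)/36 = 0*(1/36) = 0)
y(S) = -3 (y(S) = 6 - 1*3**2 = 6 - 1*9 = 6 - 9 = -3)
(y(sqrt(3 + k)) + 1167)**2 = (-3 + 1167)**2 = 1164**2 = 1354896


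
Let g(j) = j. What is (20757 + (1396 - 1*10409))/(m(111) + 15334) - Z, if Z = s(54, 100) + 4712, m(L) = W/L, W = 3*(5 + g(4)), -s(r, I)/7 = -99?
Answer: -3066184107/567367 ≈ -5404.2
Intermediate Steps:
s(r, I) = 693 (s(r, I) = -7*(-99) = 693)
W = 27 (W = 3*(5 + 4) = 3*9 = 27)
m(L) = 27/L
Z = 5405 (Z = 693 + 4712 = 5405)
(20757 + (1396 - 1*10409))/(m(111) + 15334) - Z = (20757 + (1396 - 1*10409))/(27/111 + 15334) - 1*5405 = (20757 + (1396 - 10409))/(27*(1/111) + 15334) - 5405 = (20757 - 9013)/(9/37 + 15334) - 5405 = 11744/(567367/37) - 5405 = 11744*(37/567367) - 5405 = 434528/567367 - 5405 = -3066184107/567367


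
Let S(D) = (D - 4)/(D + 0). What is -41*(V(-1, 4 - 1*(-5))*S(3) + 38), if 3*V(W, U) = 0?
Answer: -1558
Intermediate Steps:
V(W, U) = 0 (V(W, U) = (⅓)*0 = 0)
S(D) = (-4 + D)/D
-41*(V(-1, 4 - 1*(-5))*S(3) + 38) = -41*(0*((-4 + 3)/3) + 38) = -41*(0*((⅓)*(-1)) + 38) = -41*(0*(-⅓) + 38) = -41*(0 + 38) = -41*38 = -1558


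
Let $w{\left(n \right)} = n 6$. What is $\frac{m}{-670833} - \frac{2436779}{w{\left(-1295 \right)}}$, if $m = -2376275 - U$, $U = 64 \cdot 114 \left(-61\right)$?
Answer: $\frac{549892446179}{1737457470} \approx 316.49$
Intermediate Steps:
$w{\left(n \right)} = 6 n$
$U = -445056$ ($U = 7296 \left(-61\right) = -445056$)
$m = -1931219$ ($m = -2376275 - -445056 = -2376275 + 445056 = -1931219$)
$\frac{m}{-670833} - \frac{2436779}{w{\left(-1295 \right)}} = - \frac{1931219}{-670833} - \frac{2436779}{6 \left(-1295\right)} = \left(-1931219\right) \left(- \frac{1}{670833}\right) - \frac{2436779}{-7770} = \frac{1931219}{670833} - - \frac{2436779}{7770} = \frac{1931219}{670833} + \frac{2436779}{7770} = \frac{549892446179}{1737457470}$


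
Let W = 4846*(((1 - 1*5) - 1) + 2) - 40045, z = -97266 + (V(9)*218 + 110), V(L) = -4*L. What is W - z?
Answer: 50421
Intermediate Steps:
z = -105004 (z = -97266 + (-4*9*218 + 110) = -97266 + (-36*218 + 110) = -97266 + (-7848 + 110) = -97266 - 7738 = -105004)
W = -54583 (W = 4846*(((1 - 5) - 1) + 2) - 40045 = 4846*((-4 - 1) + 2) - 40045 = 4846*(-5 + 2) - 40045 = 4846*(-3) - 40045 = -14538 - 40045 = -54583)
W - z = -54583 - 1*(-105004) = -54583 + 105004 = 50421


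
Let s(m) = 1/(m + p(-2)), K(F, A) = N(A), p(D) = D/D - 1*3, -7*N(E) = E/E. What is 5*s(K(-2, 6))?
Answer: -7/3 ≈ -2.3333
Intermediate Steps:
N(E) = -⅐ (N(E) = -E/(7*E) = -⅐*1 = -⅐)
p(D) = -2 (p(D) = 1 - 3 = -2)
K(F, A) = -⅐
s(m) = 1/(-2 + m) (s(m) = 1/(m - 2) = 1/(-2 + m))
5*s(K(-2, 6)) = 5/(-2 - ⅐) = 5/(-15/7) = 5*(-7/15) = -7/3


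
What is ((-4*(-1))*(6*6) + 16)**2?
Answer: 25600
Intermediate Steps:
((-4*(-1))*(6*6) + 16)**2 = (4*36 + 16)**2 = (144 + 16)**2 = 160**2 = 25600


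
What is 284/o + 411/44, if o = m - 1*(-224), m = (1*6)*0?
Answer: 6535/616 ≈ 10.609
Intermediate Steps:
m = 0 (m = 6*0 = 0)
o = 224 (o = 0 - 1*(-224) = 0 + 224 = 224)
284/o + 411/44 = 284/224 + 411/44 = 284*(1/224) + 411*(1/44) = 71/56 + 411/44 = 6535/616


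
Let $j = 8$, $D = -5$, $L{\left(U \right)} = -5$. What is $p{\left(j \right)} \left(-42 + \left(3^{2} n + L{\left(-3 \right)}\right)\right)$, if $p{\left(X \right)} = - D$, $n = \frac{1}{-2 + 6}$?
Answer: $- \frac{895}{4} \approx -223.75$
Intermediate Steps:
$n = \frac{1}{4} \approx 0.25$
$p{\left(X \right)} = 5$ ($p{\left(X \right)} = \left(-1\right) \left(-5\right) = 5$)
$p{\left(j \right)} \left(-42 + \left(3^{2} n + L{\left(-3 \right)}\right)\right) = 5 \left(-42 - \left(5 - 3^{2} \cdot \frac{1}{4}\right)\right) = 5 \left(-42 + \left(9 \cdot \frac{1}{4} - 5\right)\right) = 5 \left(-42 + \left(\frac{9}{4} - 5\right)\right) = 5 \left(-42 - \frac{11}{4}\right) = 5 \left(- \frac{179}{4}\right) = - \frac{895}{4}$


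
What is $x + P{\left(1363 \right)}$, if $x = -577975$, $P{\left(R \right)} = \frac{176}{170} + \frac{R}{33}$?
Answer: $- \frac{1621101116}{2805} \approx -5.7793 \cdot 10^{5}$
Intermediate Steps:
$P{\left(R \right)} = \frac{88}{85} + \frac{R}{33}$ ($P{\left(R \right)} = 176 \cdot \frac{1}{170} + R \frac{1}{33} = \frac{88}{85} + \frac{R}{33}$)
$x + P{\left(1363 \right)} = -577975 + \left(\frac{88}{85} + \frac{1}{33} \cdot 1363\right) = -577975 + \left(\frac{88}{85} + \frac{1363}{33}\right) = -577975 + \frac{118759}{2805} = - \frac{1621101116}{2805}$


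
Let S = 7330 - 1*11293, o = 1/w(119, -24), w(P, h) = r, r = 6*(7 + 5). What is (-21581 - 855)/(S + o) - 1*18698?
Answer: -5333578438/285335 ≈ -18692.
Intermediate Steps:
r = 72 (r = 6*12 = 72)
w(P, h) = 72
o = 1/72 ≈ 0.013889
S = -3963 (S = 7330 - 11293 = -3963)
(-21581 - 855)/(S + o) - 1*18698 = (-21581 - 855)/(-3963 + 1/72) - 1*18698 = -22436/(-285335/72) - 18698 = -22436*(-72/285335) - 18698 = 1615392/285335 - 18698 = -5333578438/285335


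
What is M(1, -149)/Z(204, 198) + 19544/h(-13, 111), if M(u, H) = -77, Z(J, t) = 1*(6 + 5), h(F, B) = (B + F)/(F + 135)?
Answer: 170263/7 ≈ 24323.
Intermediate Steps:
h(F, B) = (B + F)/(135 + F)
Z(J, t) = 11 (Z(J, t) = 1*11 = 11)
M(1, -149)/Z(204, 198) + 19544/h(-13, 111) = -77/11 + 19544/(((111 - 13)/(135 - 13))) = -77*1/11 + 19544/((98/122)) = -7 + 19544/(((1/122)*98)) = -7 + 19544/(49/61) = -7 + 19544*(61/49) = -7 + 170312/7 = 170263/7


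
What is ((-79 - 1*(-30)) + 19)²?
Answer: 900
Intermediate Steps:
((-79 - 1*(-30)) + 19)² = ((-79 + 30) + 19)² = (-49 + 19)² = (-30)² = 900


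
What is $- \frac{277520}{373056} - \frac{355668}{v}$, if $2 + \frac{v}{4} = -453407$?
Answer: $- \frac{5791190333}{10571684244} \approx -0.5478$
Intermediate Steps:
$v = -1813636$ ($v = -8 + 4 \left(-453407\right) = -8 - 1813628 = -1813636$)
$- \frac{277520}{373056} - \frac{355668}{v} = - \frac{277520}{373056} - \frac{355668}{-1813636} = \left(-277520\right) \frac{1}{373056} - - \frac{88917}{453409} = - \frac{17345}{23316} + \frac{88917}{453409} = - \frac{5791190333}{10571684244}$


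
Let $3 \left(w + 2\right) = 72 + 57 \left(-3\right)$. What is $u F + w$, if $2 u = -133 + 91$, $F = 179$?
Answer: $-3794$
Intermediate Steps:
$u = -21$ ($u = \frac{-133 + 91}{2} = \frac{1}{2} \left(-42\right) = -21$)
$w = -35$ ($w = -2 + \frac{72 + 57 \left(-3\right)}{3} = -2 + \frac{72 - 171}{3} = -2 + \frac{1}{3} \left(-99\right) = -2 - 33 = -35$)
$u F + w = \left(-21\right) 179 - 35 = -3759 - 35 = -3794$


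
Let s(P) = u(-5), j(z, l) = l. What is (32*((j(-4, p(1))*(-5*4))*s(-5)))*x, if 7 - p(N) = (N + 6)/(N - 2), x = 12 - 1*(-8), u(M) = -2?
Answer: 358400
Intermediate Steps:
x = 20 (x = 12 + 8 = 20)
p(N) = 7 - (6 + N)/(-2 + N) (p(N) = 7 - (N + 6)/(N - 2) = 7 - (6 + N)/(-2 + N))
s(P) = -2
(32*((j(-4, p(1))*(-5*4))*s(-5)))*x = (32*(((2*(-10 + 3*1)/(-2 + 1))*(-5*4))*(-2)))*20 = (32*(((2*(-10 + 3)/(-1))*(-20))*(-2)))*20 = (32*(((2*(-1)*(-7))*(-20))*(-2)))*20 = (32*((14*(-20))*(-2)))*20 = (32*(-280*(-2)))*20 = (32*560)*20 = 17920*20 = 358400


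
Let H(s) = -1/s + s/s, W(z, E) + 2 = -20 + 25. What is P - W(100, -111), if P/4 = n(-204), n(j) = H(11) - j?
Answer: 8983/11 ≈ 816.64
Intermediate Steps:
W(z, E) = 3 (W(z, E) = -2 + (-20 + 25) = -2 + 5 = 3)
H(s) = 1 - 1/s (H(s) = -1/s + 1 = 1 - 1/s)
n(j) = 10/11 - j (n(j) = (-1 + 11)/11 - j = (1/11)*10 - j = 10/11 - j)
P = 9016/11 (P = 4*(10/11 - 1*(-204)) = 4*(10/11 + 204) = 4*(2254/11) = 9016/11 ≈ 819.64)
P - W(100, -111) = 9016/11 - 1*3 = 9016/11 - 3 = 8983/11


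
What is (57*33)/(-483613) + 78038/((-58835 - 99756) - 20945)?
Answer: -19038949255/43412971784 ≈ -0.43855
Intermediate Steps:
(57*33)/(-483613) + 78038/((-58835 - 99756) - 20945) = 1881*(-1/483613) + 78038/(-158591 - 20945) = -1881/483613 + 78038/(-179536) = -1881/483613 + 78038*(-1/179536) = -1881/483613 - 39019/89768 = -19038949255/43412971784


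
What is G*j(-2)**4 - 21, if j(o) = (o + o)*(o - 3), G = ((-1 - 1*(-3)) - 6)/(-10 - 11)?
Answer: 639559/21 ≈ 30455.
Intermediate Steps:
G = 4/21 (G = ((-1 + 3) - 6)/(-21) = (2 - 6)*(-1/21) = -4*(-1/21) = 4/21 ≈ 0.19048)
j(o) = 2*o*(-3 + o) (j(o) = (2*o)*(-3 + o) = 2*o*(-3 + o))
G*j(-2)**4 - 21 = 4*(2*(-2)*(-3 - 2))**4/21 - 21 = 4*(2*(-2)*(-5))**4/21 - 21 = (4/21)*20**4 - 21 = (4/21)*160000 - 21 = 640000/21 - 21 = 639559/21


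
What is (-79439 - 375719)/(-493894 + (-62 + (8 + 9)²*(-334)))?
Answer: 227579/295241 ≈ 0.77082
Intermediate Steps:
(-79439 - 375719)/(-493894 + (-62 + (8 + 9)²*(-334))) = -455158/(-493894 + (-62 + 17²*(-334))) = -455158/(-493894 + (-62 + 289*(-334))) = -455158/(-493894 + (-62 - 96526)) = -455158/(-493894 - 96588) = -455158/(-590482) = -455158*(-1/590482) = 227579/295241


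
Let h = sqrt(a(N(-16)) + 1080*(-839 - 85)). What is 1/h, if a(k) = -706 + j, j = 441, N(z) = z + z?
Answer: -I*sqrt(998185)/998185 ≈ -0.0010009*I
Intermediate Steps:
N(z) = 2*z
a(k) = -265 (a(k) = -706 + 441 = -265)
h = I*sqrt(998185) (h = sqrt(-265 + 1080*(-839 - 85)) = sqrt(-265 + 1080*(-924)) = sqrt(-265 - 997920) = sqrt(-998185) = I*sqrt(998185) ≈ 999.09*I)
1/h = 1/(I*sqrt(998185)) = -I*sqrt(998185)/998185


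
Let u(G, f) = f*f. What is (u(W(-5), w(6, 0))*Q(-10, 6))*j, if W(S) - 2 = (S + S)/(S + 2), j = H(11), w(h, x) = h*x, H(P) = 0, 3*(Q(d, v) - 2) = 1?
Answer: 0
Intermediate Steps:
Q(d, v) = 7/3 (Q(d, v) = 2 + (⅓)*1 = 2 + ⅓ = 7/3)
j = 0
W(S) = 2 + 2*S/(2 + S) (W(S) = 2 + (S + S)/(S + 2) = 2 + (2*S)/(2 + S) = 2 + 2*S/(2 + S))
u(G, f) = f²
(u(W(-5), w(6, 0))*Q(-10, 6))*j = ((6*0)²*(7/3))*0 = (0²*(7/3))*0 = (0*(7/3))*0 = 0*0 = 0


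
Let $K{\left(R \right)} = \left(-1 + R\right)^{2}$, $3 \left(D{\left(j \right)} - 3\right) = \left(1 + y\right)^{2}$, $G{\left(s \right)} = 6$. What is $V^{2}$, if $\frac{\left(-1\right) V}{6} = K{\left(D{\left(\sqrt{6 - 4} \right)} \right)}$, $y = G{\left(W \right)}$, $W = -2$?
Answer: $\frac{36602500}{9} \approx 4.0669 \cdot 10^{6}$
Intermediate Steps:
$y = 6$
$D{\left(j \right)} = \frac{58}{3}$ ($D{\left(j \right)} = 3 + \frac{\left(1 + 6\right)^{2}}{3} = 3 + \frac{7^{2}}{3} = 3 + \frac{1}{3} \cdot 49 = 3 + \frac{49}{3} = \frac{58}{3}$)
$V = - \frac{6050}{3}$ ($V = - 6 \left(-1 + \frac{58}{3}\right)^{2} = - 6 \left(\frac{55}{3}\right)^{2} = \left(-6\right) \frac{3025}{9} = - \frac{6050}{3} \approx -2016.7$)
$V^{2} = \left(- \frac{6050}{3}\right)^{2} = \frac{36602500}{9}$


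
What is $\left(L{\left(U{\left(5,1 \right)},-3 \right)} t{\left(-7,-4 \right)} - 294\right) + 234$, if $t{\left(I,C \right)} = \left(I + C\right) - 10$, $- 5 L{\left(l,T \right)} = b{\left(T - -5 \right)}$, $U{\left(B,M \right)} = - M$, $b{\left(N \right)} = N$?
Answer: $- \frac{258}{5} \approx -51.6$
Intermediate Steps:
$L{\left(l,T \right)} = -1 - \frac{T}{5}$ ($L{\left(l,T \right)} = - \frac{T - -5}{5} = - \frac{T + 5}{5} = - \frac{5 + T}{5} = -1 - \frac{T}{5}$)
$t{\left(I,C \right)} = -10 + C + I$ ($t{\left(I,C \right)} = \left(C + I\right) - 10 = -10 + C + I$)
$\left(L{\left(U{\left(5,1 \right)},-3 \right)} t{\left(-7,-4 \right)} - 294\right) + 234 = \left(\left(-1 - - \frac{3}{5}\right) \left(-10 - 4 - 7\right) - 294\right) + 234 = \left(\left(-1 + \frac{3}{5}\right) \left(-21\right) - 294\right) + 234 = \left(\left(- \frac{2}{5}\right) \left(-21\right) - 294\right) + 234 = \left(\frac{42}{5} - 294\right) + 234 = - \frac{1428}{5} + 234 = - \frac{258}{5}$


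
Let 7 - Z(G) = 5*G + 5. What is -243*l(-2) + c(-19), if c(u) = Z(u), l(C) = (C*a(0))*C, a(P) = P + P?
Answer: 97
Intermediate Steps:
a(P) = 2*P
Z(G) = 2 - 5*G (Z(G) = 7 - (5*G + 5) = 7 - (5 + 5*G) = 7 + (-5 - 5*G) = 2 - 5*G)
l(C) = 0 (l(C) = (C*(2*0))*C = (C*0)*C = 0*C = 0)
c(u) = 2 - 5*u
-243*l(-2) + c(-19) = -243*0 + (2 - 5*(-19)) = 0 + (2 + 95) = 0 + 97 = 97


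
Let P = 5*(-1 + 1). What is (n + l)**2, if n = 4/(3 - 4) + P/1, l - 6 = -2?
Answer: 0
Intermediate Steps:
l = 4 (l = 6 - 2 = 4)
P = 0 (P = 5*0 = 0)
n = -4 (n = 4/(3 - 4) + 0/1 = 4/(-1) + 0*1 = 4*(-1) + 0 = -4 + 0 = -4)
(n + l)**2 = (-4 + 4)**2 = 0**2 = 0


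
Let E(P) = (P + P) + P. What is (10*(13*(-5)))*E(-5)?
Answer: 9750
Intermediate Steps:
E(P) = 3*P (E(P) = 2*P + P = 3*P)
(10*(13*(-5)))*E(-5) = (10*(13*(-5)))*(3*(-5)) = (10*(-65))*(-15) = -650*(-15) = 9750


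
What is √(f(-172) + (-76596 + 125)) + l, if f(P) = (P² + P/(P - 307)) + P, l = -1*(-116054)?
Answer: 116054 + I*√10797181631/479 ≈ 1.1605e+5 + 216.93*I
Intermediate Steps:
l = 116054
f(P) = P + P² + P/(-307 + P) (f(P) = (P² + P/(-307 + P)) + P = P + P² + P/(-307 + P))
√(f(-172) + (-76596 + 125)) + l = √(-172*(-306 + (-172)² - 306*(-172))/(-307 - 172) + (-76596 + 125)) + 116054 = √(-172*(-306 + 29584 + 52632)/(-479) - 76471) + 116054 = √(-172*(-1/479)*81910 - 76471) + 116054 = √(14088520/479 - 76471) + 116054 = √(-22541089/479) + 116054 = I*√10797181631/479 + 116054 = 116054 + I*√10797181631/479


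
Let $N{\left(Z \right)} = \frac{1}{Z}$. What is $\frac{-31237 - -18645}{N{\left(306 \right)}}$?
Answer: $-3853152$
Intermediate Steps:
$\frac{-31237 - -18645}{N{\left(306 \right)}} = \frac{-31237 - -18645}{\frac{1}{306}} = \left(-31237 + 18645\right) \frac{1}{\frac{1}{306}} = \left(-12592\right) 306 = -3853152$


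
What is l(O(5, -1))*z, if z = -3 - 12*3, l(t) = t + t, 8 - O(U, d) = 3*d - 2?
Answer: -1014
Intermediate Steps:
O(U, d) = 10 - 3*d (O(U, d) = 8 - (3*d - 2) = 8 - (-2 + 3*d) = 8 + (2 - 3*d) = 10 - 3*d)
l(t) = 2*t
z = -39 (z = -3 - 3*12 = -3 - 36 = -39)
l(O(5, -1))*z = (2*(10 - 3*(-1)))*(-39) = (2*(10 + 3))*(-39) = (2*13)*(-39) = 26*(-39) = -1014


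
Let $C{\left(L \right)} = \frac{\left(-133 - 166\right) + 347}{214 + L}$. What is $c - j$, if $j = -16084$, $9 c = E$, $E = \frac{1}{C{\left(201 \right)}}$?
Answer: $\frac{6948703}{432} \approx 16085.0$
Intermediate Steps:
$C{\left(L \right)} = \frac{48}{214 + L}$ ($C{\left(L \right)} = \frac{\left(-133 - 166\right) + 347}{214 + L} = \frac{-299 + 347}{214 + L} = \frac{48}{214 + L}$)
$E = \frac{415}{48}$ ($E = \frac{1}{48 \frac{1}{214 + 201}} = \frac{1}{48 \cdot \frac{1}{415}} = \frac{1}{\frac{48}{415}} = \frac{415}{48} \approx 8.6458$)
$c = \frac{415}{432}$ ($c = \frac{1}{9} \cdot \frac{415}{48} = \frac{415}{432} \approx 0.96065$)
$c - j = \frac{415}{432} - -16084 = \frac{415}{432} + 16084 = \frac{6948703}{432}$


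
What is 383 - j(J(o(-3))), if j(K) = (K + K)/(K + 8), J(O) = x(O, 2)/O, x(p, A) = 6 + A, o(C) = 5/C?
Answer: 386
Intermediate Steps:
J(O) = 8/O (J(O) = (6 + 2)/O = 8/O)
j(K) = 2*K/(8 + K) (j(K) = (2*K)/(8 + K) = 2*K/(8 + K))
383 - j(J(o(-3))) = 383 - 2*8/((5/(-3)))/(8 + 8/((5/(-3)))) = 383 - 2*8/((5*(-1/3)))/(8 + 8/((5*(-1/3)))) = 383 - 2*8/(-5/3)/(8 + 8/(-5/3)) = 383 - 2*8*(-3/5)/(8 + 8*(-3/5)) = 383 - 2*(-24)/(5*(8 - 24/5)) = 383 - 2*(-24)/(5*16/5) = 383 - 2*(-24)*5/(5*16) = 383 - 1*(-3) = 383 + 3 = 386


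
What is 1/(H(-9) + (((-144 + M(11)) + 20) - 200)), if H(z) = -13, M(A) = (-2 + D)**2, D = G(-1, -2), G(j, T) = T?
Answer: -1/321 ≈ -0.0031153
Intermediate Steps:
D = -2
M(A) = 16 (M(A) = (-2 - 2)**2 = (-4)**2 = 16)
1/(H(-9) + (((-144 + M(11)) + 20) - 200)) = 1/(-13 + (((-144 + 16) + 20) - 200)) = 1/(-13 + ((-128 + 20) - 200)) = 1/(-13 + (-108 - 200)) = 1/(-13 - 308) = 1/(-321) = -1/321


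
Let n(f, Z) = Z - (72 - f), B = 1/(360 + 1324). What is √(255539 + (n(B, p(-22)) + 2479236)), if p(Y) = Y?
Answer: √1938790380905/842 ≈ 1653.7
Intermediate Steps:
B = 1/1684 ≈ 0.00059382
n(f, Z) = -72 + Z + f (n(f, Z) = Z + (-72 + f) = -72 + Z + f)
√(255539 + (n(B, p(-22)) + 2479236)) = √(255539 + ((-72 - 22 + 1/1684) + 2479236)) = √(255539 + (-158295/1684 + 2479236)) = √(255539 + 4174875129/1684) = √(4605202805/1684) = √1938790380905/842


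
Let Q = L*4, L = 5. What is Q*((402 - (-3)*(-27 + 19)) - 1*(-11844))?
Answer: 244440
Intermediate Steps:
Q = 20 (Q = 5*4 = 20)
Q*((402 - (-3)*(-27 + 19)) - 1*(-11844)) = 20*((402 - (-3)*(-27 + 19)) - 1*(-11844)) = 20*((402 - (-3)*(-8)) + 11844) = 20*((402 - 1*24) + 11844) = 20*((402 - 24) + 11844) = 20*(378 + 11844) = 20*12222 = 244440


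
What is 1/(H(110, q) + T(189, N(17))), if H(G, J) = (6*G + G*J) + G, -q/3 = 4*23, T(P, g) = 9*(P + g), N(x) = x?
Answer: -1/27736 ≈ -3.6054e-5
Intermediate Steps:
T(P, g) = 9*P + 9*g
q = -276 (q = -12*23 = -3*92 = -276)
H(G, J) = 7*G + G*J
1/(H(110, q) + T(189, N(17))) = 1/(110*(7 - 276) + (9*189 + 9*17)) = 1/(110*(-269) + (1701 + 153)) = 1/(-29590 + 1854) = 1/(-27736) = -1/27736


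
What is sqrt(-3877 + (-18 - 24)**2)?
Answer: I*sqrt(2113) ≈ 45.967*I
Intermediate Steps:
sqrt(-3877 + (-18 - 24)**2) = sqrt(-3877 + (-42)**2) = sqrt(-3877 + 1764) = sqrt(-2113) = I*sqrt(2113)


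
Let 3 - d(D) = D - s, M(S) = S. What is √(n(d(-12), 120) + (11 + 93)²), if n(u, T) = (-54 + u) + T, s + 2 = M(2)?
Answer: √10897 ≈ 104.39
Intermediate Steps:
s = 0 (s = -2 + 2 = 0)
d(D) = 3 - D (d(D) = 3 - (D - 1*0) = 3 - (D + 0) = 3 - D)
n(u, T) = -54 + T + u
√(n(d(-12), 120) + (11 + 93)²) = √((-54 + 120 + (3 - 1*(-12))) + (11 + 93)²) = √((-54 + 120 + (3 + 12)) + 104²) = √((-54 + 120 + 15) + 10816) = √(81 + 10816) = √10897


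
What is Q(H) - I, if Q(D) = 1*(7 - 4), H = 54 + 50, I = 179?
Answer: -176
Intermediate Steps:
H = 104
Q(D) = 3 (Q(D) = 1*3 = 3)
Q(H) - I = 3 - 1*179 = 3 - 179 = -176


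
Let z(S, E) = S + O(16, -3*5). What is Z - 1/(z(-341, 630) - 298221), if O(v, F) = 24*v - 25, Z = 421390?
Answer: 125659762171/298203 ≈ 4.2139e+5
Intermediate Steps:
O(v, F) = -25 + 24*v
z(S, E) = 359 + S (z(S, E) = S + (-25 + 24*16) = S + (-25 + 384) = S + 359 = 359 + S)
Z - 1/(z(-341, 630) - 298221) = 421390 - 1/((359 - 341) - 298221) = 421390 - 1/(18 - 298221) = 421390 - 1/(-298203) = 421390 - 1*(-1/298203) = 421390 + 1/298203 = 125659762171/298203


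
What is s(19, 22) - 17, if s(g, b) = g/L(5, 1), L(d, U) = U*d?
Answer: -66/5 ≈ -13.200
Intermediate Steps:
s(g, b) = g/5 (s(g, b) = g/((1*5)) = g/5)
s(19, 22) - 17 = (⅕)*19 - 17 = 19/5 - 17 = -66/5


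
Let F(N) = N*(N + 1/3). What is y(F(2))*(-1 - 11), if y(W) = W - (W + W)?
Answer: 56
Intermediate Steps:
F(N) = N*(⅓ + N) (F(N) = N*(N + ⅓) = N*(⅓ + N))
y(W) = -W (y(W) = W - 2*W = -W)
y(F(2))*(-1 - 11) = (-2*(⅓ + 2))*(-1 - 11) = -2*7/3*(-12) = -1*14/3*(-12) = -14/3*(-12) = 56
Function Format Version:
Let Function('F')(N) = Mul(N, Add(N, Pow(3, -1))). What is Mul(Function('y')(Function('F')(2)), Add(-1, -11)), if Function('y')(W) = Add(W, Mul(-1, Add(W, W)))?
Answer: 56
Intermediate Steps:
Function('F')(N) = Mul(N, Add(Rational(1, 3), N)) (Function('F')(N) = Mul(N, Add(N, Rational(1, 3))) = Mul(N, Add(Rational(1, 3), N)))
Function('y')(W) = Mul(-1, W) (Function('y')(W) = Add(W, Mul(-1, Mul(2, W))) = Add(W, Mul(-2, W)) = Mul(-1, W))
Mul(Function('y')(Function('F')(2)), Add(-1, -11)) = Mul(Mul(-1, Mul(2, Add(Rational(1, 3), 2))), Add(-1, -11)) = Mul(Mul(-1, Mul(2, Rational(7, 3))), -12) = Mul(Mul(-1, Rational(14, 3)), -12) = Mul(Rational(-14, 3), -12) = 56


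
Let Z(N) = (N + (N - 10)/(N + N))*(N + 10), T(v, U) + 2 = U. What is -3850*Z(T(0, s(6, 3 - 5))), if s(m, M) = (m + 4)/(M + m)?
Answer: 363825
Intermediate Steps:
s(m, M) = (4 + m)/(M + m)
T(v, U) = -2 + U
Z(N) = (10 + N)*(N + (-10 + N)/(2*N)) (Z(N) = (N + (-10 + N)/((2*N)))*(10 + N) = (N + (-10 + N)*(1/(2*N)))*(10 + N) = (N + (-10 + N)/(2*N))*(10 + N) = (10 + N)*(N + (-10 + N)/(2*N)))
-3850*Z(T(0, s(6, 3 - 5))) = -3850*((-2 + (4 + 6)/((3 - 5) + 6))² - 50/(-2 + (4 + 6)/((3 - 5) + 6)) + 21*(-2 + (4 + 6)/((3 - 5) + 6))/2) = -3850*((-2 + 10/(-2 + 6))² - 50/(-2 + 10/(-2 + 6)) + 21*(-2 + 10/(-2 + 6))/2) = -3850*((-2 + 10/4)² - 50/(-2 + 10/4) + 21*(-2 + 10/4)/2) = -3850*((-2 + (¼)*10)² - 50/(-2 + (¼)*10) + 21*(-2 + (¼)*10)/2) = -3850*((-2 + 5/2)² - 50/(-2 + 5/2) + 21*(-2 + 5/2)/2) = -3850*((½)² - 50/½ + (21/2)*(½)) = -3850*(¼ - 50*2 + 21/4) = -3850*(¼ - 100 + 21/4) = -3850*(-189/2) = 363825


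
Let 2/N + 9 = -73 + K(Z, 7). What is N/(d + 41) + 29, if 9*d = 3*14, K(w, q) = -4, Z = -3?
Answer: 170836/5891 ≈ 28.999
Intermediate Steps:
d = 14/3 (d = (3*14)/9 = (1/9)*42 = 14/3 ≈ 4.6667)
N = -1/43 (N = 2/(-9 + (-73 - 4)) = 2/(-9 - 77) = 2/(-86) = 2*(-1/86) = -1/43 ≈ -0.023256)
N/(d + 41) + 29 = -1/(43*(14/3 + 41)) + 29 = -1/(43*137/3) + 29 = -1/43*3/137 + 29 = -3/5891 + 29 = 170836/5891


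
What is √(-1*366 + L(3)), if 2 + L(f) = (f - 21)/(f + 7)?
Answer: 43*I*√5/5 ≈ 19.23*I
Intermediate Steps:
L(f) = -2 + (-21 + f)/(7 + f) (L(f) = -2 + (f - 21)/(f + 7) = -2 + (-21 + f)/(7 + f))
√(-1*366 + L(3)) = √(-1*366 + (-35 - 1*3)/(7 + 3)) = √(-366 + (-35 - 3)/10) = √(-366 + (⅒)*(-38)) = √(-366 - 19/5) = √(-1849/5) = 43*I*√5/5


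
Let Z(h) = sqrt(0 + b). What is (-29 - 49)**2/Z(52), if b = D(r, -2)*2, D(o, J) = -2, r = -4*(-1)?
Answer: -3042*I ≈ -3042.0*I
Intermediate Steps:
r = 4
b = -4 (b = -2*2 = -4)
Z(h) = 2*I (Z(h) = sqrt(0 - 4) = sqrt(-4) = 2*I)
(-29 - 49)**2/Z(52) = (-29 - 49)**2/((2*I)) = (-78)**2*(-I/2) = 6084*(-I/2) = -3042*I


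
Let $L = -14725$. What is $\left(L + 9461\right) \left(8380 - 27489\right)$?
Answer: $100589776$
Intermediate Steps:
$\left(L + 9461\right) \left(8380 - 27489\right) = \left(-14725 + 9461\right) \left(8380 - 27489\right) = \left(-5264\right) \left(-19109\right) = 100589776$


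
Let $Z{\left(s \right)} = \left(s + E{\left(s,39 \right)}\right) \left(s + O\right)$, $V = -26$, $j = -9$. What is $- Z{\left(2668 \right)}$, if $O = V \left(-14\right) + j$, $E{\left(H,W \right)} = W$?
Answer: $-8183261$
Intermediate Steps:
$O = 355$ ($O = \left(-26\right) \left(-14\right) - 9 = 364 - 9 = 355$)
$Z{\left(s \right)} = \left(39 + s\right) \left(355 + s\right)$ ($Z{\left(s \right)} = \left(s + 39\right) \left(s + 355\right) = \left(39 + s\right) \left(355 + s\right)$)
$- Z{\left(2668 \right)} = - (13845 + 2668^{2} + 394 \cdot 2668) = - (13845 + 7118224 + 1051192) = \left(-1\right) 8183261 = -8183261$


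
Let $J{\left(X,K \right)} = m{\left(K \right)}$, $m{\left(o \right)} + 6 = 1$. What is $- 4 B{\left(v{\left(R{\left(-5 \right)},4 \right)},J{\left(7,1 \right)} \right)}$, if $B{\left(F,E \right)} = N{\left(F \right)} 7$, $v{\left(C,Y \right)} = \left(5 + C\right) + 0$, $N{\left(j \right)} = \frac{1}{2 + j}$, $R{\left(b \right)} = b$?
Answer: $-14$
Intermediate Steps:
$m{\left(o \right)} = -5$ ($m{\left(o \right)} = -6 + 1 = -5$)
$J{\left(X,K \right)} = -5$
$v{\left(C,Y \right)} = 5 + C$
$B{\left(F,E \right)} = \frac{7}{2 + F}$ ($B{\left(F,E \right)} = \frac{1}{2 + F} 7 = \frac{7}{2 + F}$)
$- 4 B{\left(v{\left(R{\left(-5 \right)},4 \right)},J{\left(7,1 \right)} \right)} = - 4 \frac{7}{2 + \left(5 - 5\right)} = - 4 \frac{7}{2 + 0} = - 4 \cdot \frac{7}{2} = - 4 \cdot 7 \cdot \frac{1}{2} = \left(-4\right) \frac{7}{2} = -14$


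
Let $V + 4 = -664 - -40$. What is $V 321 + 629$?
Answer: $-200959$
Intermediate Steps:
$V = -628$ ($V = -4 - 624 = -628$)
$V 321 + 629 = \left(-628\right) 321 + 629 = -201588 + 629 = -200959$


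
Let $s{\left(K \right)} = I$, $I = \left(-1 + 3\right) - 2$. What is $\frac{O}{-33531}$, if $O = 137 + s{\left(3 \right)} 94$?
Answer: $- \frac{137}{33531} \approx -0.0040858$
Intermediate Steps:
$I = 0$ ($I = 2 - 2 = 0$)
$s{\left(K \right)} = 0$
$O = 137$ ($O = 137 + 0 \cdot 94 = 137 + 0 = 137$)
$\frac{O}{-33531} = \frac{137}{-33531} = 137 \left(- \frac{1}{33531}\right) = - \frac{137}{33531}$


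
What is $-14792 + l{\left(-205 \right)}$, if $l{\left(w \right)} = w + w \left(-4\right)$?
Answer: $-14177$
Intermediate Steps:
$l{\left(w \right)} = - 3 w$ ($l{\left(w \right)} = w - 4 w = - 3 w$)
$-14792 + l{\left(-205 \right)} = -14792 - -615 = -14792 + 615 = -14177$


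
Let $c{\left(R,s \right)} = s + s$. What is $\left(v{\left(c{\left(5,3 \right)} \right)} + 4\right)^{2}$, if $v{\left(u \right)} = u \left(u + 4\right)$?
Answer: $4096$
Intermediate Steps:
$c{\left(R,s \right)} = 2 s$
$v{\left(u \right)} = u \left(4 + u\right)$
$\left(v{\left(c{\left(5,3 \right)} \right)} + 4\right)^{2} = \left(2 \cdot 3 \left(4 + 2 \cdot 3\right) + 4\right)^{2} = \left(6 \left(4 + 6\right) + 4\right)^{2} = \left(6 \cdot 10 + 4\right)^{2} = \left(60 + 4\right)^{2} = 64^{2} = 4096$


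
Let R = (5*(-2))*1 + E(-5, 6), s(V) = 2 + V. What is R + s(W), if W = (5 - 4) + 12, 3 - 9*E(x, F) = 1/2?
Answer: 95/18 ≈ 5.2778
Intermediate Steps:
E(x, F) = 5/18 (E(x, F) = ⅓ - ⅑/2 = ⅓ - ⅑*½ = ⅓ - 1/18 = 5/18)
W = 13 (W = 1 + 12 = 13)
R = -175/18 (R = (5*(-2))*1 + 5/18 = -10*1 + 5/18 = -10 + 5/18 = -175/18 ≈ -9.7222)
R + s(W) = -175/18 + (2 + 13) = -175/18 + 15 = 95/18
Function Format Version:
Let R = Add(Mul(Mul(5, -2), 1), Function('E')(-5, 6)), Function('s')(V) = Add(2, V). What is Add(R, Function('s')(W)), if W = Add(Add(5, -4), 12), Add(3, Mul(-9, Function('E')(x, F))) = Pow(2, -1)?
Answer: Rational(95, 18) ≈ 5.2778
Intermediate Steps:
Function('E')(x, F) = Rational(5, 18) (Function('E')(x, F) = Add(Rational(1, 3), Mul(Rational(-1, 9), Pow(2, -1))) = Add(Rational(1, 3), Mul(Rational(-1, 9), Rational(1, 2))) = Add(Rational(1, 3), Rational(-1, 18)) = Rational(5, 18))
W = 13 (W = Add(1, 12) = 13)
R = Rational(-175, 18) (R = Add(Mul(Mul(5, -2), 1), Rational(5, 18)) = Add(Mul(-10, 1), Rational(5, 18)) = Add(-10, Rational(5, 18)) = Rational(-175, 18) ≈ -9.7222)
Add(R, Function('s')(W)) = Add(Rational(-175, 18), Add(2, 13)) = Add(Rational(-175, 18), 15) = Rational(95, 18)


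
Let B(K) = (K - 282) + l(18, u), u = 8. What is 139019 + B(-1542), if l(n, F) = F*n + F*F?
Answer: 137403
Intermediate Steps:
l(n, F) = F² + F*n (l(n, F) = F*n + F² = F² + F*n)
B(K) = -74 + K (B(K) = (K - 282) + 8*(8 + 18) = (-282 + K) + 8*26 = (-282 + K) + 208 = -74 + K)
139019 + B(-1542) = 139019 + (-74 - 1542) = 139019 - 1616 = 137403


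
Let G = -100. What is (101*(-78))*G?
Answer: 787800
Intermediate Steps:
(101*(-78))*G = (101*(-78))*(-100) = -7878*(-100) = 787800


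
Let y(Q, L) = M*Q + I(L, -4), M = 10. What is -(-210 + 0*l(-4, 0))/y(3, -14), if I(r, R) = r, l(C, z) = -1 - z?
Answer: 105/8 ≈ 13.125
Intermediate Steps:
y(Q, L) = L + 10*Q (y(Q, L) = 10*Q + L = L + 10*Q)
-(-210 + 0*l(-4, 0))/y(3, -14) = -(-210 + 0*(-1 - 1*0))/(-14 + 10*3) = -(-210 + 0*(-1 + 0))/(-14 + 30) = -(-210 + 0*(-1))/16 = -(-210 + 0)/16 = -(-210)/16 = -1*(-105/8) = 105/8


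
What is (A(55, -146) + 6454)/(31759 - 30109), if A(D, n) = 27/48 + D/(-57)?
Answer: 5885681/1504800 ≈ 3.9113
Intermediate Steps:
A(D, n) = 9/16 - D/57 (A(D, n) = 27*(1/48) + D*(-1/57) = 9/16 - D/57)
(A(55, -146) + 6454)/(31759 - 30109) = ((9/16 - 1/57*55) + 6454)/(31759 - 30109) = ((9/16 - 55/57) + 6454)/1650 = (-367/912 + 6454)*(1/1650) = (5885681/912)*(1/1650) = 5885681/1504800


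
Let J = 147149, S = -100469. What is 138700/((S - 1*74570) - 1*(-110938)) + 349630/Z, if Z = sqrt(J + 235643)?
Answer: -138700/64101 + 174815*sqrt(95698)/95698 ≈ 562.94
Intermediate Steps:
Z = 2*sqrt(95698) (Z = sqrt(147149 + 235643) = sqrt(382792) = 2*sqrt(95698) ≈ 618.70)
138700/((S - 1*74570) - 1*(-110938)) + 349630/Z = 138700/((-100469 - 1*74570) - 1*(-110938)) + 349630/((2*sqrt(95698))) = 138700/((-100469 - 74570) + 110938) + 349630*(sqrt(95698)/191396) = 138700/(-175039 + 110938) + 174815*sqrt(95698)/95698 = 138700/(-64101) + 174815*sqrt(95698)/95698 = 138700*(-1/64101) + 174815*sqrt(95698)/95698 = -138700/64101 + 174815*sqrt(95698)/95698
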